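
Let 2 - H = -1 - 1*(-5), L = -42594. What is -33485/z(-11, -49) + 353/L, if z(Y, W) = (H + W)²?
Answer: -475726081/36928998 ≈ -12.882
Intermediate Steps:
H = -2 (H = 2 - (-1 - 1*(-5)) = 2 - (-1 + 5) = 2 - 1*4 = 2 - 4 = -2)
z(Y, W) = (-2 + W)²
-33485/z(-11, -49) + 353/L = -33485/(-2 - 49)² + 353/(-42594) = -33485/((-51)²) + 353*(-1/42594) = -33485/2601 - 353/42594 = -475726081/36928998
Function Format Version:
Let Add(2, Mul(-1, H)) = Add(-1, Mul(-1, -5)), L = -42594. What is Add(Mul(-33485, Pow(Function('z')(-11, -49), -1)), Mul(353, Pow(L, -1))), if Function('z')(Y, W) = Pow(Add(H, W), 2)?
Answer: Rational(-475726081, 36928998) ≈ -12.882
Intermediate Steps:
H = -2 (H = Add(2, Mul(-1, Add(-1, Mul(-1, -5)))) = Add(2, Mul(-1, Add(-1, 5))) = Add(2, Mul(-1, 4)) = Add(2, -4) = -2)
Function('z')(Y, W) = Pow(Add(-2, W), 2)
Add(Mul(-33485, Pow(Function('z')(-11, -49), -1)), Mul(353, Pow(L, -1))) = Add(Mul(-33485, Pow(Pow(Add(-2, -49), 2), -1)), Mul(353, Pow(-42594, -1))) = Add(Mul(-33485, Pow(Pow(-51, 2), -1)), Mul(353, Rational(-1, 42594))) = Add(Mul(-33485, Pow(2601, -1)), Rational(-353, 42594)) = Add(Mul(-33485, Rational(1, 2601)), Rational(-353, 42594)) = Add(Rational(-33485, 2601), Rational(-353, 42594)) = Rational(-475726081, 36928998)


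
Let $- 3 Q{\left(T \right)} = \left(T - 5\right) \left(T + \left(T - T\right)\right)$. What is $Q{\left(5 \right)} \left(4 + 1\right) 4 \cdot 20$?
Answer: $0$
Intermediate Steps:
$Q{\left(T \right)} = - \frac{T \left(-5 + T\right)}{3}$ ($Q{\left(T \right)} = - \frac{\left(T - 5\right) \left(T + \left(T - T\right)\right)}{3} = - \frac{\left(-5 + T\right) \left(T + 0\right)}{3} = - \frac{\left(-5 + T\right) T}{3} = - \frac{T \left(-5 + T\right)}{3}$)
$Q{\left(5 \right)} \left(4 + 1\right) 4 \cdot 20 = \frac{1}{3} \cdot 5 \left(5 - 5\right) \left(4 + 1\right) 4 \cdot 20 = \frac{1}{3} \cdot 5 \left(5 - 5\right) 5 \cdot 4 \cdot 20 = \frac{1}{3} \cdot 5 \cdot 0 \cdot 20 \cdot 20 = 0 \cdot 20 \cdot 20 = 0 \cdot 20 = 0$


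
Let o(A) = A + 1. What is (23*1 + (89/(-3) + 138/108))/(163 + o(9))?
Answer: -97/3114 ≈ -0.031150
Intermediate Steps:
o(A) = 1 + A
(23*1 + (89/(-3) + 138/108))/(163 + o(9)) = (23*1 + (89/(-3) + 138/108))/(163 + (1 + 9)) = (23 + (89*(-⅓) + 138*(1/108)))/(163 + 10) = (23 + (-89/3 + 23/18))/173 = (23 - 511/18)*(1/173) = -97/18*1/173 = -97/3114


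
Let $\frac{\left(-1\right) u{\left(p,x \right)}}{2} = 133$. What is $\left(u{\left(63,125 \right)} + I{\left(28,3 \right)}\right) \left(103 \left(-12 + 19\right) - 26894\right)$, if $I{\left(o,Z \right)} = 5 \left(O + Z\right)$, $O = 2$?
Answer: $6307693$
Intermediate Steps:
$u{\left(p,x \right)} = -266$ ($u{\left(p,x \right)} = \left(-2\right) 133 = -266$)
$I{\left(o,Z \right)} = 10 + 5 Z$ ($I{\left(o,Z \right)} = 5 \left(2 + Z\right) = 10 + 5 Z$)
$\left(u{\left(63,125 \right)} + I{\left(28,3 \right)}\right) \left(103 \left(-12 + 19\right) - 26894\right) = \left(-266 + \left(10 + 5 \cdot 3\right)\right) \left(103 \left(-12 + 19\right) - 26894\right) = \left(-266 + \left(10 + 15\right)\right) \left(103 \cdot 7 - 26894\right) = \left(-266 + 25\right) \left(721 - 26894\right) = \left(-241\right) \left(-26173\right) = 6307693$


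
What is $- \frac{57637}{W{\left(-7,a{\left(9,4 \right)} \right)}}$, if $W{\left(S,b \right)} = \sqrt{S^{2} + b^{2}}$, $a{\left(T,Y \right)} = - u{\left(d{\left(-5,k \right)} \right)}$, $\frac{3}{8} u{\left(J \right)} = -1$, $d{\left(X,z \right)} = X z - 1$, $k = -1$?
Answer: $- \frac{172911 \sqrt{505}}{505} \approx -7694.4$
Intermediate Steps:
$d{\left(X,z \right)} = -1 + X z$
$u{\left(J \right)} = - \frac{8}{3}$ ($u{\left(J \right)} = \frac{8}{3} \left(-1\right) = - \frac{8}{3}$)
$a{\left(T,Y \right)} = \frac{8}{3}$ ($a{\left(T,Y \right)} = \left(-1\right) \left(- \frac{8}{3}\right) = \frac{8}{3}$)
$- \frac{57637}{W{\left(-7,a{\left(9,4 \right)} \right)}} = - \frac{57637}{\sqrt{\left(-7\right)^{2} + \left(\frac{8}{3}\right)^{2}}} = - \frac{57637}{\sqrt{49 + \frac{64}{9}}} = - \frac{57637}{\sqrt{\frac{505}{9}}} = - \frac{57637}{\frac{1}{3} \sqrt{505}} = - 57637 \frac{3 \sqrt{505}}{505} = - \frac{172911 \sqrt{505}}{505}$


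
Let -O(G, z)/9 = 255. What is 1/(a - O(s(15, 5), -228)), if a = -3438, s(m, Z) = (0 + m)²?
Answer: -1/1143 ≈ -0.00087489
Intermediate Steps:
s(m, Z) = m²
O(G, z) = -2295 (O(G, z) = -9*255 = -2295)
1/(a - O(s(15, 5), -228)) = 1/(-3438 - 1*(-2295)) = 1/(-3438 + 2295) = 1/(-1143) = -1/1143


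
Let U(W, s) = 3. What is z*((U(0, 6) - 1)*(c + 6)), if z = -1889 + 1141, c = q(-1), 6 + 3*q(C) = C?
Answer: -16456/3 ≈ -5485.3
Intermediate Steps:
q(C) = -2 + C/3
c = -7/3 (c = -2 + (⅓)*(-1) = -2 - ⅓ = -7/3 ≈ -2.3333)
z = -748
z*((U(0, 6) - 1)*(c + 6)) = -748*(3 - 1)*(-7/3 + 6) = -1496*11/3 = -748*22/3 = -16456/3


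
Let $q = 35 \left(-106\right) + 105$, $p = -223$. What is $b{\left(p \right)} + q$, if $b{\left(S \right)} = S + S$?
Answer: $-4051$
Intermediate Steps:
$b{\left(S \right)} = 2 S$
$q = -3605$ ($q = -3710 + 105 = -3605$)
$b{\left(p \right)} + q = 2 \left(-223\right) - 3605 = -446 - 3605 = -4051$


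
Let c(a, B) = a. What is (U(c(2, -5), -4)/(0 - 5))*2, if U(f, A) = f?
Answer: -⅘ ≈ -0.80000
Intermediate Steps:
(U(c(2, -5), -4)/(0 - 5))*2 = (2/(0 - 5))*2 = (2/(-5))*2 = (2*(-⅕))*2 = -⅖*2 = -⅘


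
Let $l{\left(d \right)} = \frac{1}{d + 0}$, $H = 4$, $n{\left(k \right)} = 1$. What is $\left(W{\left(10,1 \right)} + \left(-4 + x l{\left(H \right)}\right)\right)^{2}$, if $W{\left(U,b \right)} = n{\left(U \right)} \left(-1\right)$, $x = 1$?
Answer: $\frac{361}{16} \approx 22.563$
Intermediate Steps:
$l{\left(d \right)} = \frac{1}{d}$
$W{\left(U,b \right)} = -1$ ($W{\left(U,b \right)} = 1 \left(-1\right) = -1$)
$\left(W{\left(10,1 \right)} + \left(-4 + x l{\left(H \right)}\right)\right)^{2} = \left(-1 - \left(4 - \frac{1}{4}\right)\right)^{2} = \left(-1 + \left(-4 + 1 \cdot \frac{1}{4}\right)\right)^{2} = \left(-1 + \left(-4 + \frac{1}{4}\right)\right)^{2} = \left(-1 - \frac{15}{4}\right)^{2} = \left(- \frac{19}{4}\right)^{2} = \frac{361}{16}$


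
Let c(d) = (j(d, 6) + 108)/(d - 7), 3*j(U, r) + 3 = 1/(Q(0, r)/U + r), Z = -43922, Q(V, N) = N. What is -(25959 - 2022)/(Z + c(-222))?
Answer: 3634282899/6668616472 ≈ 0.54498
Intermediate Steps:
j(U, r) = -1 + 1/(3*(r + r/U)) (j(U, r) = -1 + 1/(3*(r/U + r)) = -1 + 1/(3*(r + r/U)))
c(d) = (108 + (-6 - 17*d/3)/(6*(1 + d)))/(-7 + d) (c(d) = ((-1*6 + d/3 - 1*d*6)/(6*(1 + d)) + 108)/(d - 7) = ((-6 + d/3 - 6*d)/(6*(1 + d)) + 108)/(-7 + d) = ((-6 - 17*d/3)/(6*(1 + d)) + 108)/(-7 + d) = (108 + (-6 - 17*d/3)/(6*(1 + d)))/(-7 + d))
-(25959 - 2022)/(Z + c(-222)) = -(25959 - 2022)/(-43922 + (1926 + 1927*(-222))/(18*(1 - 222)*(-7 - 222))) = -23937/(-43922 + (1/18)*(1926 - 427794)/(-221*(-229))) = -23937/(-43922 + (1/18)*(-1/221)*(-1/229)*(-425868)) = -23937/(-43922 - 70978/151827) = -23937/(-6668616472/151827) = -23937*(-151827)/6668616472 = -1*(-3634282899/6668616472) = 3634282899/6668616472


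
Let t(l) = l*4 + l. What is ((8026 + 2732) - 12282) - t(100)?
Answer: -2024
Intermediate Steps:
t(l) = 5*l (t(l) = 4*l + l = 5*l)
((8026 + 2732) - 12282) - t(100) = ((8026 + 2732) - 12282) - 5*100 = (10758 - 12282) - 1*500 = -1524 - 500 = -2024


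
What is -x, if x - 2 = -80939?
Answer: 80937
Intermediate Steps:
x = -80937 (x = 2 - 80939 = -80937)
-x = -1*(-80937) = 80937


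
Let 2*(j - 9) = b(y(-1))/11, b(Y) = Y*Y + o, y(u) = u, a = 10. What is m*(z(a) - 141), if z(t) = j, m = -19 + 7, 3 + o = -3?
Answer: 17454/11 ≈ 1586.7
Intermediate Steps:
o = -6 (o = -3 - 3 = -6)
b(Y) = -6 + Y**2 (b(Y) = Y*Y - 6 = Y**2 - 6 = -6 + Y**2)
m = -12
j = 193/22 (j = 9 + ((-6 + (-1)**2)/11)/2 = 9 + ((-6 + 1)*(1/11))/2 = 9 + (-5*1/11)/2 = 9 + (1/2)*(-5/11) = 9 - 5/22 = 193/22 ≈ 8.7727)
z(t) = 193/22
m*(z(a) - 141) = -12*(193/22 - 141) = -12*(-2909/22) = 17454/11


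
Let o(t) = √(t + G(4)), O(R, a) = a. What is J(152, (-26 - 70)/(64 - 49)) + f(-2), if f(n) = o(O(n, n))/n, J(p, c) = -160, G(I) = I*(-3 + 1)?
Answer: -160 - I*√10/2 ≈ -160.0 - 1.5811*I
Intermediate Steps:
G(I) = -2*I (G(I) = I*(-2) = -2*I)
o(t) = √(-8 + t) (o(t) = √(t - 2*4) = √(t - 8) = √(-8 + t))
f(n) = √(-8 + n)/n
J(152, (-26 - 70)/(64 - 49)) + f(-2) = -160 + √(-8 - 2)/(-2) = -160 - I*√10/2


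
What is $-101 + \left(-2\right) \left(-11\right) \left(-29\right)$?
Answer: $-739$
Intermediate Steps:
$-101 + \left(-2\right) \left(-11\right) \left(-29\right) = -101 + 22 \left(-29\right) = -101 - 638 = -739$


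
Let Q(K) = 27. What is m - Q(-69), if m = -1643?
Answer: -1670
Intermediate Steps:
m - Q(-69) = -1643 - 1*27 = -1643 - 27 = -1670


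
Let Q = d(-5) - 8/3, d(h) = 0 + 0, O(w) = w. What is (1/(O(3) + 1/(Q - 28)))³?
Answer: 778688/20346417 ≈ 0.038271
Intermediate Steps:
d(h) = 0
Q = -8/3 (Q = 0 - 8/3 = -8/3 ≈ -2.6667)
(1/(O(3) + 1/(Q - 28)))³ = (1/(3 + 1/(-8/3 - 28)))³ = (1/(3 + 1/(-92/3)))³ = (1/(3 - 3/92))³ = (1/(273/92))³ = (92/273)³ = 778688/20346417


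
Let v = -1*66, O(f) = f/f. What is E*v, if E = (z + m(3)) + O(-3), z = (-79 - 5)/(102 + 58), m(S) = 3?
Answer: -4587/20 ≈ -229.35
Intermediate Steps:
O(f) = 1
z = -21/40 (z = -84/160 = -84*1/160 = -21/40 ≈ -0.52500)
E = 139/40 (E = (-21/40 + 3) + 1 = 99/40 + 1 = 139/40 ≈ 3.4750)
v = -66
E*v = (139/40)*(-66) = -4587/20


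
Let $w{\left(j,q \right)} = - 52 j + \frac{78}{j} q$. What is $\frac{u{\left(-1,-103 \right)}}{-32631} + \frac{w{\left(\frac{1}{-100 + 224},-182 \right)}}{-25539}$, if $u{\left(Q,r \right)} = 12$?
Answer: $\frac{593548599413}{8611418793} \approx 68.926$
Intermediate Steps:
$w{\left(j,q \right)} = - 52 j + \frac{78 q}{j}$
$\frac{u{\left(-1,-103 \right)}}{-32631} + \frac{w{\left(\frac{1}{-100 + 224},-182 \right)}}{-25539} = \frac{12}{-32631} + \frac{- \frac{52}{-100 + 224} + 78 \left(-182\right) \frac{1}{\frac{1}{-100 + 224}}}{-25539} = 12 \left(- \frac{1}{32631}\right) + \left(- \frac{52}{124} + 78 \left(-182\right) \frac{1}{\frac{1}{124}}\right) \left(- \frac{1}{25539}\right) = - \frac{4}{10877} + \left(\left(-52\right) \frac{1}{124} + 78 \left(-182\right) \frac{1}{\frac{1}{124}}\right) \left(- \frac{1}{25539}\right) = - \frac{4}{10877} + \left(- \frac{13}{31} + 78 \left(-182\right) 124\right) \left(- \frac{1}{25539}\right) = - \frac{4}{10877} + \left(- \frac{13}{31} - 1760304\right) \left(- \frac{1}{25539}\right) = - \frac{4}{10877} - - \frac{54569437}{791709} = - \frac{4}{10877} + \frac{54569437}{791709} = \frac{593548599413}{8611418793}$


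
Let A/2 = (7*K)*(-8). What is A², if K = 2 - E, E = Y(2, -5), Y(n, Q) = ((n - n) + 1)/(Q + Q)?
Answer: 1382976/25 ≈ 55319.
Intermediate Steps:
Y(n, Q) = 1/(2*Q) (Y(n, Q) = (0 + 1)/((2*Q)) = 1*(1/(2*Q)) = 1/(2*Q))
E = -⅒ (E = (½)/(-5) = (½)*(-⅕) = -⅒ ≈ -0.10000)
K = 21/10 (K = 2 - 1*(-⅒) = 2 + ⅒ = 21/10 ≈ 2.1000)
A = -1176/5 (A = 2*((7*(21/10))*(-8)) = 2*((147/10)*(-8)) = 2*(-588/5) = -1176/5 ≈ -235.20)
A² = (-1176/5)² = 1382976/25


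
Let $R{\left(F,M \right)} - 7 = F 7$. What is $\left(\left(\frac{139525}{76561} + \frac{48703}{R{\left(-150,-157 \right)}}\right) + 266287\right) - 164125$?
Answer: $\frac{8154371526118}{79853123} \approx 1.0212 \cdot 10^{5}$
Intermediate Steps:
$R{\left(F,M \right)} = 7 + 7 F$ ($R{\left(F,M \right)} = 7 + F 7 = 7 + 7 F$)
$\left(\left(\frac{139525}{76561} + \frac{48703}{R{\left(-150,-157 \right)}}\right) + 266287\right) - 164125 = \left(\left(\frac{139525}{76561} + \frac{48703}{7 + 7 \left(-150\right)}\right) + 266287\right) - 164125 = \left(\left(139525 \cdot \frac{1}{76561} + \frac{48703}{7 - 1050}\right) + 266287\right) - 164125 = \left(\left(\frac{139525}{76561} + \frac{48703}{-1043}\right) + 266287\right) - 164125 = \left(\left(\frac{139525}{76561} + 48703 \left(- \frac{1}{1043}\right)\right) + 266287\right) - 164125 = \left(\left(\frac{139525}{76561} - \frac{48703}{1043}\right) + 266287\right) - 164125 = \left(- \frac{3583225808}{79853123} + 266287\right) - 164125 = \frac{21260265338493}{79853123} - 164125 = \frac{8154371526118}{79853123}$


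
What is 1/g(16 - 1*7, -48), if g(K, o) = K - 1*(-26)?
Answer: 1/35 ≈ 0.028571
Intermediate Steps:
g(K, o) = 26 + K (g(K, o) = K + 26 = 26 + K)
1/g(16 - 1*7, -48) = 1/(26 + (16 - 1*7)) = 1/(26 + (16 - 7)) = 1/(26 + 9) = 1/35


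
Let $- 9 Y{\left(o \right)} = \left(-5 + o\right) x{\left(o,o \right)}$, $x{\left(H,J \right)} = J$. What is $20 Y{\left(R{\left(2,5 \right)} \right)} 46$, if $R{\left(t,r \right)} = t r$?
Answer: $- \frac{46000}{9} \approx -5111.1$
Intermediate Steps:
$R{\left(t,r \right)} = r t$
$Y{\left(o \right)} = - \frac{o \left(-5 + o\right)}{9}$ ($Y{\left(o \right)} = - \frac{\left(-5 + o\right) o}{9} = - \frac{o \left(-5 + o\right)}{9}$)
$20 Y{\left(R{\left(2,5 \right)} \right)} 46 = 20 \frac{5 \cdot 2 \left(5 - 5 \cdot 2\right)}{9} \cdot 46 = 20 \cdot \frac{1}{9} \cdot 10 \left(5 - 10\right) 46 = 20 \cdot \frac{1}{9} \cdot 10 \left(-5\right) 46 = 20 \left(- \frac{50}{9}\right) 46 = \left(- \frac{1000}{9}\right) 46 = - \frac{46000}{9}$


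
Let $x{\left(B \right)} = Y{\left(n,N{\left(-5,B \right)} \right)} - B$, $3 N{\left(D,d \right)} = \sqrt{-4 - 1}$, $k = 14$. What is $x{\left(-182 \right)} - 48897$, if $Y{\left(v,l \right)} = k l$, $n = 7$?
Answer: $-48715 + \frac{14 i \sqrt{5}}{3} \approx -48715.0 + 10.435 i$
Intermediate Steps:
$N{\left(D,d \right)} = \frac{i \sqrt{5}}{3}$ ($N{\left(D,d \right)} = \frac{\sqrt{-4 - 1}}{3} = \frac{\sqrt{-5}}{3} = \frac{i \sqrt{5}}{3}$)
$Y{\left(v,l \right)} = 14 l$
$x{\left(B \right)} = - B + \frac{14 i \sqrt{5}}{3}$ ($x{\left(B \right)} = 14 \frac{i \sqrt{5}}{3} - B = \frac{14 i \sqrt{5}}{3} - B = - B + \frac{14 i \sqrt{5}}{3}$)
$x{\left(-182 \right)} - 48897 = \left(\left(-1\right) \left(-182\right) + \frac{14 i \sqrt{5}}{3}\right) - 48897 = \left(182 + \frac{14 i \sqrt{5}}{3}\right) - 48897 = -48715 + \frac{14 i \sqrt{5}}{3}$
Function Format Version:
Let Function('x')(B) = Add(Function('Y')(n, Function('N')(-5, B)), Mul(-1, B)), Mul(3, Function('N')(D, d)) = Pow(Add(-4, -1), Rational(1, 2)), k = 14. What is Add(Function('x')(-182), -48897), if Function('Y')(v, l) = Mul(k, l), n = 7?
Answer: Add(-48715, Mul(Rational(14, 3), I, Pow(5, Rational(1, 2)))) ≈ Add(-48715., Mul(10.435, I))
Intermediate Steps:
Function('N')(D, d) = Mul(Rational(1, 3), I, Pow(5, Rational(1, 2))) (Function('N')(D, d) = Mul(Rational(1, 3), Pow(Add(-4, -1), Rational(1, 2))) = Mul(Rational(1, 3), Pow(-5, Rational(1, 2))) = Mul(Rational(1, 3), Mul(I, Pow(5, Rational(1, 2)))) = Mul(Rational(1, 3), I, Pow(5, Rational(1, 2))))
Function('Y')(v, l) = Mul(14, l)
Function('x')(B) = Add(Mul(-1, B), Mul(Rational(14, 3), I, Pow(5, Rational(1, 2)))) (Function('x')(B) = Add(Mul(14, Mul(Rational(1, 3), I, Pow(5, Rational(1, 2)))), Mul(-1, B)) = Add(Mul(Rational(14, 3), I, Pow(5, Rational(1, 2))), Mul(-1, B)) = Add(Mul(-1, B), Mul(Rational(14, 3), I, Pow(5, Rational(1, 2)))))
Add(Function('x')(-182), -48897) = Add(Add(Mul(-1, -182), Mul(Rational(14, 3), I, Pow(5, Rational(1, 2)))), -48897) = Add(Add(182, Mul(Rational(14, 3), I, Pow(5, Rational(1, 2)))), -48897) = Add(-48715, Mul(Rational(14, 3), I, Pow(5, Rational(1, 2))))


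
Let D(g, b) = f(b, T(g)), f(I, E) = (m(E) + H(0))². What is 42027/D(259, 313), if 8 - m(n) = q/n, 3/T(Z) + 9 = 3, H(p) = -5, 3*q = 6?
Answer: 42027/49 ≈ 857.69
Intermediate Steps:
q = 2 (q = (⅓)*6 = 2)
T(Z) = -½ (T(Z) = 3/(-9 + 3) = 3/(-6) = 3*(-⅙) = -½)
m(n) = 8 - 2/n
f(I, E) = (3 - 2/E)² (f(I, E) = ((8 - 2/E) - 5)² = (3 - 2/E)²)
D(g, b) = 49 (D(g, b) = (-2 + 3*(-½))²/(-½)² = 4*(-2 - 3/2)² = 4*(-7/2)² = 4*(49/4) = 49)
42027/D(259, 313) = 42027/49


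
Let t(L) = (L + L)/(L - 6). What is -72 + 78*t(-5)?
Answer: -12/11 ≈ -1.0909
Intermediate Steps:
t(L) = 2*L/(-6 + L) (t(L) = (2*L)/(-6 + L) = 2*L/(-6 + L))
-72 + 78*t(-5) = -72 + 78*(2*(-5)/(-6 - 5)) = -72 + 78*(2*(-5)/(-11)) = -72 + 78*(2*(-5)*(-1/11)) = -72 + 78*(10/11) = -72 + 780/11 = -12/11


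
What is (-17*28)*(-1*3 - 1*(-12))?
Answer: -4284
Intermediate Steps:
(-17*28)*(-1*3 - 1*(-12)) = -476*(-3 + 12) = -476*9 = -4284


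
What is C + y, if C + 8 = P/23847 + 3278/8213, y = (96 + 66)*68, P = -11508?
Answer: 718653339850/65285137 ≈ 11008.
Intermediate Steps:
y = 11016 (y = 162*68 = 11016)
C = -527729342/65285137 (C = -8 + (-11508/23847 + 3278/8213) = -8 + (-11508*1/23847 + 3278*(1/8213)) = -8 + (-3836/7949 + 3278/8213) = -8 - 5448246/65285137 = -527729342/65285137 ≈ -8.0835)
C + y = -527729342/65285137 + 11016 = 718653339850/65285137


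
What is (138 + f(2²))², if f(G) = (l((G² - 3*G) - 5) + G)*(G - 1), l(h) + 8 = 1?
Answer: 16641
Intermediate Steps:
l(h) = -7 (l(h) = -8 + 1 = -7)
f(G) = (-1 + G)*(-7 + G) (f(G) = (-7 + G)*(G - 1) = (-7 + G)*(-1 + G) = (-1 + G)*(-7 + G))
(138 + f(2²))² = (138 + (7 + (2²)² - 8*2²))² = (138 + (7 + 4² - 8*4))² = (138 + (7 + 16 - 32))² = (138 - 9)² = 129² = 16641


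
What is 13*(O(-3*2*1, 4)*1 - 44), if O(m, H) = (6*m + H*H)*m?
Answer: 988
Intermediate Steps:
O(m, H) = m*(H² + 6*m) (O(m, H) = (6*m + H²)*m = (H² + 6*m)*m = m*(H² + 6*m))
13*(O(-3*2*1, 4)*1 - 44) = 13*(((-3*2*1)*(4² + 6*(-3*2*1)))*1 - 44) = 13*(((-6*1)*(16 + 6*(-6*1)))*1 - 44) = 13*(-6*(16 + 6*(-6))*1 - 44) = 13*(-6*(16 - 36)*1 - 44) = 13*(-6*(-20)*1 - 44) = 13*(120*1 - 44) = 13*(120 - 44) = 13*76 = 988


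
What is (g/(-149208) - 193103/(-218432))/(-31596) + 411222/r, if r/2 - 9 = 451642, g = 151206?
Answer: 2940750847186123657/6459679282811531008 ≈ 0.45525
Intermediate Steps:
r = 903302 (r = 18 + 2*451642 = 18 + 903284 = 903302)
(g/(-149208) - 193103/(-218432))/(-31596) + 411222/r = (151206/(-149208) - 193103/(-218432))/(-31596) + 411222/903302 = (151206*(-1/149208) - 193103*(-1/218432))*(-1/31596) + 411222*(1/903302) = (-25201/24868 + 193103/218432)*(-1/31596) + 205611/451651 = -175654857/1357991744*(-1/31596) + 205611/451651 = 58551619/14302369047808 + 205611/451651 = 2940750847186123657/6459679282811531008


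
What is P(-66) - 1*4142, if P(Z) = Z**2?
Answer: 214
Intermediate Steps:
P(-66) - 1*4142 = (-66)**2 - 1*4142 = 4356 - 4142 = 214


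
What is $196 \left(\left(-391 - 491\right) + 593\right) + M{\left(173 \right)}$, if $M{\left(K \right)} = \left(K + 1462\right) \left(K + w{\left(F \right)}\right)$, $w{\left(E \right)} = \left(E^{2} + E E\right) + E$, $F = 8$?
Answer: $448571$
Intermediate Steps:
$w{\left(E \right)} = E + 2 E^{2}$ ($w{\left(E \right)} = \left(E^{2} + E^{2}\right) + E = 2 E^{2} + E = E + 2 E^{2}$)
$M{\left(K \right)} = \left(136 + K\right) \left(1462 + K\right)$ ($M{\left(K \right)} = \left(K + 1462\right) \left(K + 8 \left(1 + 2 \cdot 8\right)\right) = \left(1462 + K\right) \left(K + 8 \left(1 + 16\right)\right) = \left(1462 + K\right) \left(K + 8 \cdot 17\right) = \left(1462 + K\right) \left(K + 136\right) = \left(1462 + K\right) \left(136 + K\right) = \left(136 + K\right) \left(1462 + K\right)$)
$196 \left(\left(-391 - 491\right) + 593\right) + M{\left(173 \right)} = 196 \left(\left(-391 - 491\right) + 593\right) + \left(198832 + 173^{2} + 1598 \cdot 173\right) = 196 \left(-882 + 593\right) + \left(198832 + 29929 + 276454\right) = 196 \left(-289\right) + 505215 = -56644 + 505215 = 448571$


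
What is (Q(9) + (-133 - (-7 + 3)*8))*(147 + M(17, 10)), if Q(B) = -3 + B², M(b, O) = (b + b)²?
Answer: -29969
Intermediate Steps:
M(b, O) = 4*b² (M(b, O) = (2*b)² = 4*b²)
(Q(9) + (-133 - (-7 + 3)*8))*(147 + M(17, 10)) = ((-3 + 9²) + (-133 - (-7 + 3)*8))*(147 + 4*17²) = ((-3 + 81) + (-133 - (-4)*8))*(147 + 4*289) = (78 + (-133 - 1*(-32)))*(147 + 1156) = (78 + (-133 + 32))*1303 = (78 - 101)*1303 = -23*1303 = -29969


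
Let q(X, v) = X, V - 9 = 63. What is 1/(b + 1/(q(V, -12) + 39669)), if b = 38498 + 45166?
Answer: 39741/3324891025 ≈ 1.1953e-5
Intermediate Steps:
V = 72 (V = 9 + 63 = 72)
b = 83664
1/(b + 1/(q(V, -12) + 39669)) = 1/(83664 + 1/(72 + 39669)) = 1/(83664 + 1/39741) = 1/(3324891025/39741) = 39741/3324891025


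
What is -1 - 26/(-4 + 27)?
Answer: -49/23 ≈ -2.1304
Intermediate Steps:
-1 - 26/(-4 + 27) = -1 - 26/23 = -49/23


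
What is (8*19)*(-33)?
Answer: -5016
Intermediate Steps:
(8*19)*(-33) = 152*(-33) = -5016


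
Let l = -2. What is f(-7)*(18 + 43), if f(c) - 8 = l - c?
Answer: 793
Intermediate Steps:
f(c) = 6 - c (f(c) = 8 + (-2 - c) = 6 - c)
f(-7)*(18 + 43) = (6 - 1*(-7))*(18 + 43) = (6 + 7)*61 = 13*61 = 793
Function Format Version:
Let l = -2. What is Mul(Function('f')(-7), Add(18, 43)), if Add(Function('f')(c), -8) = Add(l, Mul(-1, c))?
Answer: 793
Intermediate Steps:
Function('f')(c) = Add(6, Mul(-1, c)) (Function('f')(c) = Add(8, Add(-2, Mul(-1, c))) = Add(6, Mul(-1, c)))
Mul(Function('f')(-7), Add(18, 43)) = Mul(Add(6, Mul(-1, -7)), Add(18, 43)) = Mul(Add(6, 7), 61) = Mul(13, 61) = 793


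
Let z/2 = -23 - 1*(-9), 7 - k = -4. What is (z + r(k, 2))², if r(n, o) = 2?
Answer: 676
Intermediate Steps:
k = 11 (k = 7 - 1*(-4) = 7 + 4 = 11)
z = -28 (z = 2*(-23 - 1*(-9)) = 2*(-23 + 9) = 2*(-14) = -28)
(z + r(k, 2))² = (-28 + 2)² = (-26)² = 676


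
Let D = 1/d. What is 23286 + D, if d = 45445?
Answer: 1058232271/45445 ≈ 23286.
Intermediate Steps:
D = 1/45445 ≈ 2.2005e-5
23286 + D = 23286 + 1/45445 = 1058232271/45445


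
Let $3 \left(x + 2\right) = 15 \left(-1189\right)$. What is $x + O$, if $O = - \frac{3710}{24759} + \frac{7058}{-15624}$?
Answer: $- \frac{18259826789}{3070116} \approx -5947.6$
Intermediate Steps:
$x = -5947$ ($x = -2 + \frac{15 \left(-1189\right)}{3} = -2 + \frac{1}{3} \left(-17835\right) = -2 - 5945 = -5947$)
$O = - \frac{1846937}{3070116}$ ($O = \left(-3710\right) \frac{1}{24759} + 7058 \left(- \frac{1}{15624}\right) = - \frac{530}{3537} - \frac{3529}{7812} = - \frac{1846937}{3070116} \approx -0.60159$)
$x + O = -5947 - \frac{1846937}{3070116} = - \frac{18259826789}{3070116}$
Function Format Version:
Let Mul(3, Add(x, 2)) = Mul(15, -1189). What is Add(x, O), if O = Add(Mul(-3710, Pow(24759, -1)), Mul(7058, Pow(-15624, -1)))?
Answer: Rational(-18259826789, 3070116) ≈ -5947.6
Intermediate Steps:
x = -5947 (x = Add(-2, Mul(Rational(1, 3), Mul(15, -1189))) = Add(-2, Mul(Rational(1, 3), -17835)) = Add(-2, -5945) = -5947)
O = Rational(-1846937, 3070116) (O = Add(Mul(-3710, Rational(1, 24759)), Mul(7058, Rational(-1, 15624))) = Add(Rational(-530, 3537), Rational(-3529, 7812)) = Rational(-1846937, 3070116) ≈ -0.60159)
Add(x, O) = Add(-5947, Rational(-1846937, 3070116)) = Rational(-18259826789, 3070116)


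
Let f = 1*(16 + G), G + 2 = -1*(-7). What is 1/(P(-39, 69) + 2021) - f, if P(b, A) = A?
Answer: -43889/2090 ≈ -21.000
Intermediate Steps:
G = 5 (G = -2 - 1*(-7) = -2 + 7 = 5)
f = 21 (f = 1*(16 + 5) = 1*21 = 21)
1/(P(-39, 69) + 2021) - f = 1/(69 + 2021) - 1*21 = 1/2090 - 21 = -43889/2090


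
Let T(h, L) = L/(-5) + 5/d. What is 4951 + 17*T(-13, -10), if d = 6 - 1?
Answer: 5002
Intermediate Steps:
d = 5
T(h, L) = 1 - L/5 (T(h, L) = L/(-5) + 5/5 = L*(-1/5) + 5*(1/5) = -L/5 + 1 = 1 - L/5)
4951 + 17*T(-13, -10) = 4951 + 17*(1 - 1/5*(-10)) = 4951 + 17*(1 + 2) = 4951 + 17*3 = 4951 + 51 = 5002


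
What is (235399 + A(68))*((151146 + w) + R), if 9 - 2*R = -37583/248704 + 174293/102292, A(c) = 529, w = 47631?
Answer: 74568981429454328817/1590026848 ≈ 4.6898e+10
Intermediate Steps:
R = 47365235019/12720214784 (R = 9/2 - (-37583/248704 + 174293/102292)/2 = 9/2 - ½*9875731509/6360107392 = 9/2 - 9875731509/12720214784 = 47365235019/12720214784 ≈ 3.7236)
(235399 + A(68))*((151146 + w) + R) = (235399 + 529)*((151146 + 47631) + 47365235019/12720214784) = 235928*(198777 + 47365235019/12720214784) = 235928*(2528533499354187/12720214784) = 74568981429454328817/1590026848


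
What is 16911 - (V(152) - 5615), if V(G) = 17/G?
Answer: 3423935/152 ≈ 22526.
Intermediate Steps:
16911 - (V(152) - 5615) = 16911 - (17/152 - 5615) = 16911 - 1*(-853463/152) = 16911 + 853463/152 = 3423935/152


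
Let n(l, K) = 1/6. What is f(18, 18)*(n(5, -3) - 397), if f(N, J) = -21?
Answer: 16667/2 ≈ 8333.5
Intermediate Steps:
n(l, K) = ⅙
f(18, 18)*(n(5, -3) - 397) = -21*(⅙ - 397) = -21*(-2381/6) = 16667/2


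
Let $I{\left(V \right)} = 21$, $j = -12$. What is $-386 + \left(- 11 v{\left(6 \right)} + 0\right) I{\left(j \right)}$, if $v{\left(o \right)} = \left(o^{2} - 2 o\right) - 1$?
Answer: $-5699$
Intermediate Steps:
$v{\left(o \right)} = -1 + o^{2} - 2 o$
$-386 + \left(- 11 v{\left(6 \right)} + 0\right) I{\left(j \right)} = -386 + \left(- 11 \left(-1 + 6^{2} - 12\right) + 0\right) 21 = -386 + \left(- 11 \left(-1 + 36 - 12\right) + 0\right) 21 = -386 + \left(\left(-11\right) 23 + 0\right) 21 = -386 + \left(-253 + 0\right) 21 = -386 - 5313 = -5699$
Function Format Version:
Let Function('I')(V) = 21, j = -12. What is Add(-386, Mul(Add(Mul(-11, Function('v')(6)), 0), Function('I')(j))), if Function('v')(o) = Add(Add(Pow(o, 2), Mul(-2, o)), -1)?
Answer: -5699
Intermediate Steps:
Function('v')(o) = Add(-1, Pow(o, 2), Mul(-2, o))
Add(-386, Mul(Add(Mul(-11, Function('v')(6)), 0), Function('I')(j))) = Add(-386, Mul(Add(Mul(-11, Add(-1, Pow(6, 2), Mul(-2, 6))), 0), 21)) = Add(-386, Mul(Add(Mul(-11, Add(-1, 36, -12)), 0), 21)) = Add(-386, Mul(Add(Mul(-11, 23), 0), 21)) = Add(-386, Mul(Add(-253, 0), 21)) = Add(-386, Mul(-253, 21)) = Add(-386, -5313) = -5699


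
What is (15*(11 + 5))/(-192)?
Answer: -5/4 ≈ -1.2500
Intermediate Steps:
(15*(11 + 5))/(-192) = (15*16)*(-1/192) = 240*(-1/192) = -5/4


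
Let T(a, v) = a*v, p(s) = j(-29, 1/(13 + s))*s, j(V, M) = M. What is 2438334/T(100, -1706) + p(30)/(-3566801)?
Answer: -186986623773981/13082669387900 ≈ -14.293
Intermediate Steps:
p(s) = s/(13 + s)
2438334/T(100, -1706) + p(30)/(-3566801) = 2438334/((100*(-1706))) + (30/(13 + 30))/(-3566801) = 2438334/(-170600) + (30/43)*(-1/3566801) = 2438334*(-1/170600) + (30*(1/43))*(-1/3566801) = -1219167/85300 + (30/43)*(-1/3566801) = -1219167/85300 - 30/153372443 = -186986623773981/13082669387900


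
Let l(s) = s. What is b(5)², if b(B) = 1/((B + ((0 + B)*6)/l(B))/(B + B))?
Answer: 100/121 ≈ 0.82645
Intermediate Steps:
b(B) = 2*B/(6 + B) (b(B) = 1/((B + ((0 + B)*6)/B)/(B + B)) = 1/((B + (B*6)/B)/((2*B))) = 1/((B + (6*B)/B)*(1/(2*B))) = 1/((B + 6)*(1/(2*B))) = 1/((6 + B)*(1/(2*B))) = 1/((6 + B)/(2*B)) = 2*B/(6 + B))
b(5)² = (2*5/(6 + 5))² = (2*5/11)² = (2*5*(1/11))² = (10/11)² = 100/121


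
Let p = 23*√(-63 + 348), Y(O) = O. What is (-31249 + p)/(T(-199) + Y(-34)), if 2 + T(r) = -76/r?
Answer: 6218551/7088 - 4577*√285/7088 ≈ 866.43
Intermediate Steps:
T(r) = -2 - 76/r
p = 23*√285 ≈ 388.28
(-31249 + p)/(T(-199) + Y(-34)) = (-31249 + 23*√285)/((-2 - 76/(-199)) - 34) = (-31249 + 23*√285)/((-2 - 76*(-1/199)) - 34) = (-31249 + 23*√285)/((-2 + 76/199) - 34) = (-31249 + 23*√285)/(-322/199 - 34) = (-31249 + 23*√285)/(-7088/199) = (-31249 + 23*√285)*(-199/7088) = 6218551/7088 - 4577*√285/7088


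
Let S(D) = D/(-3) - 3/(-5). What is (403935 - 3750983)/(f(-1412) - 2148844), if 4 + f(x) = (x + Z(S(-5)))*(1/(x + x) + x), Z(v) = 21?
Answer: 9452063552/521749553 ≈ 18.116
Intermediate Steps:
S(D) = ⅗ - D/3 (S(D) = D*(-⅓) - 3*(-⅕) = -D/3 + ⅗ = ⅗ - D/3)
f(x) = -4 + (21 + x)*(x + 1/(2*x)) (f(x) = -4 + (x + 21)*(1/(x + x) + x) = -4 + (21 + x)*(1/(2*x) + x) = -4 + (21 + x)*(x + 1/(2*x)))
(403935 - 3750983)/(f(-1412) - 2148844) = (403935 - 3750983)/((-7/2 + (-1412)² + 21*(-1412) + (21/2)/(-1412)) - 2148844) = -3347048/((-7/2 + 1993744 - 29652 + (21/2)*(-1/1412)) - 2148844) = -3347048/((-7/2 + 1993744 - 29652 - 21/2824) - 2148844) = -3347048/(5546585903/2824 - 2148844) = -3347048/(-521749553/2824) = -3347048*(-2824/521749553) = 9452063552/521749553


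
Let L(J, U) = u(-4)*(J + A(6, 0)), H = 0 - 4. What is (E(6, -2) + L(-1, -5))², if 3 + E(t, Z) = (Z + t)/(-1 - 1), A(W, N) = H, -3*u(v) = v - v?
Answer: 25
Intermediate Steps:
u(v) = 0 (u(v) = -(v - v)/3 = -⅓*0 = 0)
H = -4
A(W, N) = -4
L(J, U) = 0 (L(J, U) = 0*(J - 4) = 0*(-4 + J) = 0)
E(t, Z) = -3 - Z/2 - t/2 (E(t, Z) = -3 + (Z + t)/(-1 - 1) = -3 + (Z + t)/(-2) = -3 + (Z + t)*(-½) = -3 + (-Z/2 - t/2) = -3 - Z/2 - t/2)
(E(6, -2) + L(-1, -5))² = ((-3 - ½*(-2) - ½*6) + 0)² = ((-3 + 1 - 3) + 0)² = (-5 + 0)² = (-5)² = 25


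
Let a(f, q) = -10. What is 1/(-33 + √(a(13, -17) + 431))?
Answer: -33/668 - √421/668 ≈ -0.080117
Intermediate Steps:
1/(-33 + √(a(13, -17) + 431)) = 1/(-33 + √(-10 + 431)) = 1/(-33 + √421)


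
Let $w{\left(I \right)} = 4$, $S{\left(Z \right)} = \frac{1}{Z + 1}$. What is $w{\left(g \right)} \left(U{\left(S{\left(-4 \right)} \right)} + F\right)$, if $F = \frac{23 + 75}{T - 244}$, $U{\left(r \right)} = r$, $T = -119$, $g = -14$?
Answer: $- \frac{292}{121} \approx -2.4132$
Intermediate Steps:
$S{\left(Z \right)} = \frac{1}{1 + Z}$
$F = - \frac{98}{363}$ ($F = \frac{23 + 75}{-119 - 244} = \frac{98}{-363} = 98 \left(- \frac{1}{363}\right) = - \frac{98}{363} \approx -0.26997$)
$w{\left(g \right)} \left(U{\left(S{\left(-4 \right)} \right)} + F\right) = 4 \left(\frac{1}{1 - 4} - \frac{98}{363}\right) = 4 \left(\frac{1}{-3} - \frac{98}{363}\right) = 4 \left(- \frac{1}{3} - \frac{98}{363}\right) = 4 \left(- \frac{73}{121}\right) = - \frac{292}{121}$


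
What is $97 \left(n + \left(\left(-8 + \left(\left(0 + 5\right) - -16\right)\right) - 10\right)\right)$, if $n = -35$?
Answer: $-3104$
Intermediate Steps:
$97 \left(n + \left(\left(-8 + \left(\left(0 + 5\right) - -16\right)\right) - 10\right)\right) = 97 \left(-35 + \left(\left(-8 + \left(\left(0 + 5\right) - -16\right)\right) - 10\right)\right) = 97 \left(-35 + \left(\left(-8 + \left(5 + 16\right)\right) - 10\right)\right) = 97 \left(-35 + \left(\left(-8 + 21\right) - 10\right)\right) = 97 \left(-35 + \left(13 - 10\right)\right) = 97 \left(-35 + 3\right) = 97 \left(-32\right) = -3104$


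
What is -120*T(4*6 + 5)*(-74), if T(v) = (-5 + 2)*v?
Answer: -772560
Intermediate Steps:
T(v) = -3*v
-120*T(4*6 + 5)*(-74) = -(-360)*(4*6 + 5)*(-74) = -(-360)*(24 + 5)*(-74) = -(-360)*29*(-74) = -120*(-87)*(-74) = 10440*(-74) = -772560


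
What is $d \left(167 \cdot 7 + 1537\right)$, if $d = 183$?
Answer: $495198$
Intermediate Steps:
$d \left(167 \cdot 7 + 1537\right) = 183 \left(167 \cdot 7 + 1537\right) = 183 \left(1169 + 1537\right) = 183 \cdot 2706 = 495198$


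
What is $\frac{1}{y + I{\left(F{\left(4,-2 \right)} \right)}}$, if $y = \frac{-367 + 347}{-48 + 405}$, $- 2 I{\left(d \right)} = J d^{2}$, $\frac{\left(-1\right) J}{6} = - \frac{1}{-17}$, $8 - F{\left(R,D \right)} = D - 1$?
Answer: $\frac{357}{7603} \approx 0.046955$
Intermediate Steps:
$F{\left(R,D \right)} = 9 - D$ ($F{\left(R,D \right)} = 8 - \left(D - 1\right) = 8 - \left(-1 + D\right) = 9 - D$)
$J = - \frac{6}{17}$ ($J = - 6 \left(- \frac{1}{-17}\right) = - 6 \left(\left(-1\right) \left(- \frac{1}{17}\right)\right) = \left(-6\right) \frac{1}{17} = - \frac{6}{17} \approx -0.35294$)
$I{\left(d \right)} = \frac{3 d^{2}}{17}$ ($I{\left(d \right)} = - \frac{\left(- \frac{6}{17}\right) d^{2}}{2} = \frac{3 d^{2}}{17}$)
$y = - \frac{20}{357} \approx -0.056022$
$\frac{1}{y + I{\left(F{\left(4,-2 \right)} \right)}} = \frac{1}{- \frac{20}{357} + \frac{3 \left(9 - -2\right)^{2}}{17}} = \frac{1}{- \frac{20}{357} + \frac{3 \left(9 + 2\right)^{2}}{17}} = \frac{1}{- \frac{20}{357} + \frac{3 \cdot 11^{2}}{17}} = \frac{1}{- \frac{20}{357} + \frac{3}{17} \cdot 121} = \frac{1}{- \frac{20}{357} + \frac{363}{17}} = \frac{1}{\frac{7603}{357}} = \frac{357}{7603}$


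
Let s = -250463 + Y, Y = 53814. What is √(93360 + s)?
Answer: I*√103289 ≈ 321.39*I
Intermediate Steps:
s = -196649 (s = -250463 + 53814 = -196649)
√(93360 + s) = √(93360 - 196649) = √(-103289) = I*√103289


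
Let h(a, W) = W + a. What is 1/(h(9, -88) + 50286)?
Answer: 1/50207 ≈ 1.9918e-5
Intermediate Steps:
1/(h(9, -88) + 50286) = 1/((-88 + 9) + 50286) = 1/(-79 + 50286) = 1/50207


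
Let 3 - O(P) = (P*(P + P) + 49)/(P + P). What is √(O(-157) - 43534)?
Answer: I*√4276487518/314 ≈ 208.26*I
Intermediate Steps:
O(P) = 3 - (49 + 2*P²)/(2*P) (O(P) = 3 - (P*(P + P) + 49)/(P + P) = 3 - (P*(2*P) + 49)/(2*P) = 3 - (2*P² + 49)*1/(2*P) = 3 - (49 + 2*P²)*1/(2*P) = 3 - (49 + 2*P²)/(2*P))
√(O(-157) - 43534) = √((3 - 1*(-157) - 49/2/(-157)) - 43534) = √((3 + 157 - 49/2*(-1/157)) - 43534) = √((3 + 157 + 49/314) - 43534) = √(50289/314 - 43534) = √(-13619387/314) = I*√4276487518/314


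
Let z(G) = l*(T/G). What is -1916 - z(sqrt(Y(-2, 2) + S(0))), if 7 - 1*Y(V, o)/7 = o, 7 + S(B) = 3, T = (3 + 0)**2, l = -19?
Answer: -1916 + 171*sqrt(31)/31 ≈ -1885.3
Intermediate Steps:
T = 9 (T = 3**2 = 9)
S(B) = -4 (S(B) = -7 + 3 = -4)
Y(V, o) = 49 - 7*o
z(G) = -171/G
-1916 - z(sqrt(Y(-2, 2) + S(0))) = -1916 - (-171)/(sqrt((49 - 7*2) - 4)) = -1916 - (-171)/(sqrt((49 - 14) - 4)) = -1916 - (-171)/(sqrt(35 - 4)) = -1916 - (-171)/(sqrt(31)) = -1916 - (-171)*sqrt(31)/31 = -1916 + 171*sqrt(31)/31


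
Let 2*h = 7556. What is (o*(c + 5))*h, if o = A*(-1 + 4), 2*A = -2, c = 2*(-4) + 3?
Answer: 0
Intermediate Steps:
h = 3778 (h = (½)*7556 = 3778)
c = -5 (c = -8 + 3 = -5)
A = -1 (A = (½)*(-2) = -1)
o = -3 (o = -(-1 + 4) = -1*3 = -3)
(o*(c + 5))*h = -3*(-5 + 5)*3778 = -3*0*3778 = 0*3778 = 0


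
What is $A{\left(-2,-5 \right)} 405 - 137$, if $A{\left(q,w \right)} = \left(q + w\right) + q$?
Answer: $-3782$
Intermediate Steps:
$A{\left(q,w \right)} = w + 2 q$
$A{\left(-2,-5 \right)} 405 - 137 = \left(-5 + 2 \left(-2\right)\right) 405 - 137 = \left(-5 - 4\right) 405 - 137 = \left(-9\right) 405 - 137 = -3645 - 137 = -3782$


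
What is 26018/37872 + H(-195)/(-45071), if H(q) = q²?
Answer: -10285597/65651112 ≈ -0.15667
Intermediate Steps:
26018/37872 + H(-195)/(-45071) = 26018/37872 + (-195)²/(-45071) = 26018*(1/37872) + 38025*(-1/45071) = 13009/18936 - 2925/3467 = -10285597/65651112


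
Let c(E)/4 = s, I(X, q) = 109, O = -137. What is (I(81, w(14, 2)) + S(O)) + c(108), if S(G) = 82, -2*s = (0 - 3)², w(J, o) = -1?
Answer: 173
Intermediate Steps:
s = -9/2 (s = -(0 - 3)²/2 = -½*(-3)² = -½*9 = -9/2 ≈ -4.5000)
c(E) = -18 (c(E) = 4*(-9/2) = -18)
(I(81, w(14, 2)) + S(O)) + c(108) = (109 + 82) - 18 = 191 - 18 = 173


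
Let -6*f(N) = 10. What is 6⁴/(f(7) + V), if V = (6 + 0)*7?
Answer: 3888/121 ≈ 32.132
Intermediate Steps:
f(N) = -5/3 (f(N) = -⅙*10 = -5/3)
V = 42 (V = 6*7 = 42)
6⁴/(f(7) + V) = 6⁴/(-5/3 + 42) = 1296/(121/3) = 1296*(3/121) = 3888/121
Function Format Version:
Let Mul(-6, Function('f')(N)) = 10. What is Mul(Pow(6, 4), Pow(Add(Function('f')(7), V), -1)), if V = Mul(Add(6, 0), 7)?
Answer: Rational(3888, 121) ≈ 32.132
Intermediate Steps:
Function('f')(N) = Rational(-5, 3) (Function('f')(N) = Mul(Rational(-1, 6), 10) = Rational(-5, 3))
V = 42 (V = Mul(6, 7) = 42)
Mul(Pow(6, 4), Pow(Add(Function('f')(7), V), -1)) = Mul(Pow(6, 4), Pow(Add(Rational(-5, 3), 42), -1)) = Mul(1296, Pow(Rational(121, 3), -1)) = Mul(1296, Rational(3, 121)) = Rational(3888, 121)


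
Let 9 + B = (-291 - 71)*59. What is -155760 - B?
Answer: -134393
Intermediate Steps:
B = -21367 (B = -9 + (-291 - 71)*59 = -9 - 362*59 = -9 - 21358 = -21367)
-155760 - B = -155760 - 1*(-21367) = -155760 + 21367 = -134393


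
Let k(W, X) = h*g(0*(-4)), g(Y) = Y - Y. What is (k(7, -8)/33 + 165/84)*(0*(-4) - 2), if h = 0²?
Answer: -55/14 ≈ -3.9286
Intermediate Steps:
h = 0
g(Y) = 0
k(W, X) = 0 (k(W, X) = 0*0 = 0)
(k(7, -8)/33 + 165/84)*(0*(-4) - 2) = (0/33 + 165/84)*(0*(-4) - 2) = (0*(1/33) + 165*(1/84))*(0 - 2) = (0 + 55/28)*(-2) = (55/28)*(-2) = -55/14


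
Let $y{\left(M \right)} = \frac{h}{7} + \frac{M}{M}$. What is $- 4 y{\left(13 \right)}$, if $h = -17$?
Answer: $\frac{40}{7} \approx 5.7143$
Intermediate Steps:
$y{\left(M \right)} = - \frac{10}{7}$ ($y{\left(M \right)} = - \frac{17}{7} + \frac{M}{M} = \left(-17\right) \frac{1}{7} + 1 = - \frac{17}{7} + 1 = - \frac{10}{7}$)
$- 4 y{\left(13 \right)} = \left(-4\right) \left(- \frac{10}{7}\right) = \frac{40}{7}$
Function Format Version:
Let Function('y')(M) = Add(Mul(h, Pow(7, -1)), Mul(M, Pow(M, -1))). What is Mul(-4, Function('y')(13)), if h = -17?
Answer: Rational(40, 7) ≈ 5.7143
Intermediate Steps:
Function('y')(M) = Rational(-10, 7) (Function('y')(M) = Add(Mul(-17, Pow(7, -1)), Mul(M, Pow(M, -1))) = Add(Mul(-17, Rational(1, 7)), 1) = Add(Rational(-17, 7), 1) = Rational(-10, 7))
Mul(-4, Function('y')(13)) = Mul(-4, Rational(-10, 7)) = Rational(40, 7)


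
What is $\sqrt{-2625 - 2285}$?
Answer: $i \sqrt{4910} \approx 70.071 i$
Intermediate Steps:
$\sqrt{-2625 - 2285} = \sqrt{-4910} = i \sqrt{4910}$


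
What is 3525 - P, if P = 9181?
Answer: -5656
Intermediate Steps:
3525 - P = 3525 - 1*9181 = 3525 - 9181 = -5656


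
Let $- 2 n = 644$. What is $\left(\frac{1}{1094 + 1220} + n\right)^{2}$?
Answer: $\frac{555184441449}{5354596} \approx 1.0368 \cdot 10^{5}$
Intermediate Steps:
$n = -322$ ($n = \left(- \frac{1}{2}\right) 644 = -322$)
$\left(\frac{1}{1094 + 1220} + n\right)^{2} = \left(\frac{1}{1094 + 1220} - 322\right)^{2} = \left(\frac{1}{2314} - 322\right)^{2} = \left(- \frac{745107}{2314}\right)^{2} = \frac{555184441449}{5354596}$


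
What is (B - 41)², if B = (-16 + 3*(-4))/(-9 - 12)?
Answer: 14161/9 ≈ 1573.4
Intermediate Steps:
B = 4/3 (B = (-16 - 12)/(-21) = -28*(-1/21) = 4/3 ≈ 1.3333)
(B - 41)² = (4/3 - 41)² = (-119/3)² = 14161/9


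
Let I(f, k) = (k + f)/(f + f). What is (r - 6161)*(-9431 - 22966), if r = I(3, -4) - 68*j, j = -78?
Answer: 55539257/2 ≈ 2.7770e+7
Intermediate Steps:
I(f, k) = (f + k)/(2*f) (I(f, k) = (f + k)/((2*f)) = (f + k)*(1/(2*f)) = (f + k)/(2*f))
r = 31823/6 (r = (½)*(3 - 4)/3 - 68*(-78) = (½)*(⅓)*(-1) + 5304 = -⅙ + 5304 = 31823/6 ≈ 5303.8)
(r - 6161)*(-9431 - 22966) = (31823/6 - 6161)*(-9431 - 22966) = -5143/6*(-32397) = 55539257/2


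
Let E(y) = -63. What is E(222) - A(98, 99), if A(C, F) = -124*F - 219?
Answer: 12432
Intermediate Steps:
A(C, F) = -219 - 124*F
E(222) - A(98, 99) = -63 - (-219 - 124*99) = -63 - (-219 - 12276) = -63 - 1*(-12495) = -63 + 12495 = 12432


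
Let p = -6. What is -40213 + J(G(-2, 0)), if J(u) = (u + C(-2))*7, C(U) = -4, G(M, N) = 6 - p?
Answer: -40157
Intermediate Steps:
G(M, N) = 12 (G(M, N) = 6 - 1*(-6) = 6 + 6 = 12)
J(u) = -28 + 7*u (J(u) = (u - 4)*7 = (-4 + u)*7 = -28 + 7*u)
-40213 + J(G(-2, 0)) = -40213 + (-28 + 7*12) = -40213 + (-28 + 84) = -40213 + 56 = -40157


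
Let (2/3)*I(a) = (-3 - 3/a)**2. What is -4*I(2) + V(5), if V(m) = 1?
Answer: -241/2 ≈ -120.50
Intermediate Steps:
I(a) = 3*(-3 - 3/a)**2/2
-4*I(2) + V(5) = -54*(1 + 2)**2/2**2 + 1 = -54*3**2/4 + 1 = -54*9/4 + 1 = -4*243/8 + 1 = -243/2 + 1 = -241/2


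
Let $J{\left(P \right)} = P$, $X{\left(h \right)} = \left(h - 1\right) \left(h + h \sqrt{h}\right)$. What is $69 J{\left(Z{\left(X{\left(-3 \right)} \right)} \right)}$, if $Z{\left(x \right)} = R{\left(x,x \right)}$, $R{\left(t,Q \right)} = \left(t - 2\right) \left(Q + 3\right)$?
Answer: $-19458 + 20700 i \sqrt{3} \approx -19458.0 + 35853.0 i$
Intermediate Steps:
$R{\left(t,Q \right)} = \left(-2 + t\right) \left(3 + Q\right)$
$X{\left(h \right)} = \left(-1 + h\right) \left(h + h^{\frac{3}{2}}\right)$
$Z{\left(x \right)} = -6 + x + x^{2}$ ($Z{\left(x \right)} = -6 - 2 x + 3 x + x x = -6 - 2 x + 3 x + x^{2} = -6 + x + x^{2}$)
$69 J{\left(Z{\left(X{\left(-3 \right)} \right)} \right)} = 69 \left(-6 + \left(\left(-3\right)^{2} + \left(-3\right)^{\frac{5}{2}} - -3 - \left(-3\right)^{\frac{3}{2}}\right) + \left(\left(-3\right)^{2} + \left(-3\right)^{\frac{5}{2}} - -3 - \left(-3\right)^{\frac{3}{2}}\right)^{2}\right) = 69 \left(-6 + \left(9 + 9 i \sqrt{3} + 3 - - 3 i \sqrt{3}\right) + \left(9 + 9 i \sqrt{3} + 3 - - 3 i \sqrt{3}\right)^{2}\right) = 69 \left(-6 + \left(9 + 9 i \sqrt{3} + 3 + 3 i \sqrt{3}\right) + \left(9 + 9 i \sqrt{3} + 3 + 3 i \sqrt{3}\right)^{2}\right) = 69 \left(-6 + \left(12 + 12 i \sqrt{3}\right) + \left(12 + 12 i \sqrt{3}\right)^{2}\right) = 69 \left(6 + \left(12 + 12 i \sqrt{3}\right)^{2} + 12 i \sqrt{3}\right) = 414 + 69 \left(12 + 12 i \sqrt{3}\right)^{2} + 828 i \sqrt{3}$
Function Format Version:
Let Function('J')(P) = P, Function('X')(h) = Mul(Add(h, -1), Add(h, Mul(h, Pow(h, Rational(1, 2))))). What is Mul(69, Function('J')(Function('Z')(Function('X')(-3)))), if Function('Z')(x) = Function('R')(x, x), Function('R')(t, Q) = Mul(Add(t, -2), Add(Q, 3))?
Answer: Add(-19458, Mul(20700, I, Pow(3, Rational(1, 2)))) ≈ Add(-19458., Mul(35853., I))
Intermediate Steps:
Function('R')(t, Q) = Mul(Add(-2, t), Add(3, Q))
Function('X')(h) = Mul(Add(-1, h), Add(h, Pow(h, Rational(3, 2))))
Function('Z')(x) = Add(-6, x, Pow(x, 2)) (Function('Z')(x) = Add(-6, Mul(-2, x), Mul(3, x), Mul(x, x)) = Add(-6, Mul(-2, x), Mul(3, x), Pow(x, 2)) = Add(-6, x, Pow(x, 2)))
Mul(69, Function('J')(Function('Z')(Function('X')(-3)))) = Mul(69, Add(-6, Add(Pow(-3, 2), Pow(-3, Rational(5, 2)), Mul(-1, -3), Mul(-1, Pow(-3, Rational(3, 2)))), Pow(Add(Pow(-3, 2), Pow(-3, Rational(5, 2)), Mul(-1, -3), Mul(-1, Pow(-3, Rational(3, 2)))), 2))) = Mul(69, Add(-6, Add(9, Mul(9, I, Pow(3, Rational(1, 2))), 3, Mul(-1, Mul(-3, I, Pow(3, Rational(1, 2))))), Pow(Add(9, Mul(9, I, Pow(3, Rational(1, 2))), 3, Mul(-1, Mul(-3, I, Pow(3, Rational(1, 2))))), 2))) = Mul(69, Add(-6, Add(9, Mul(9, I, Pow(3, Rational(1, 2))), 3, Mul(3, I, Pow(3, Rational(1, 2)))), Pow(Add(9, Mul(9, I, Pow(3, Rational(1, 2))), 3, Mul(3, I, Pow(3, Rational(1, 2)))), 2))) = Mul(69, Add(-6, Add(12, Mul(12, I, Pow(3, Rational(1, 2)))), Pow(Add(12, Mul(12, I, Pow(3, Rational(1, 2)))), 2))) = Mul(69, Add(6, Pow(Add(12, Mul(12, I, Pow(3, Rational(1, 2)))), 2), Mul(12, I, Pow(3, Rational(1, 2))))) = Add(414, Mul(69, Pow(Add(12, Mul(12, I, Pow(3, Rational(1, 2)))), 2)), Mul(828, I, Pow(3, Rational(1, 2))))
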